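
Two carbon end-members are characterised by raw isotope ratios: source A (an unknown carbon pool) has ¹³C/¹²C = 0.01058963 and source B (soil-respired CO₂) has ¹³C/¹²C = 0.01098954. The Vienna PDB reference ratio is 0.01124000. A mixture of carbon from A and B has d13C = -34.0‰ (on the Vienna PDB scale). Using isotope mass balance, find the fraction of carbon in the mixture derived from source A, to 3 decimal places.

δ_A = (0.01058963/0.01124000 − 1)×1000 = (0.942138 − 1)×1000 = -57.862‰
δ_B = (0.01098954/0.01124000 − 1)×1000 = (0.977717 − 1)×1000 = -22.283‰
f_A = (δ_mix − δ_B)/(δ_A − δ_B) = (-34.0 − (-22.283))/(-57.862 − (-22.283))
f_A = -11.717 / -35.579 = 0.3293

0.329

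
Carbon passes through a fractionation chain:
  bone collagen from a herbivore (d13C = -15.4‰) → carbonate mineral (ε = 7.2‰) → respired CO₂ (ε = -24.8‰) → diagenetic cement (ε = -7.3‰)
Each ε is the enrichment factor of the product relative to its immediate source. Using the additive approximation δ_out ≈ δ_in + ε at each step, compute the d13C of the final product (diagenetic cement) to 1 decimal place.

-40.3‰

step 1: δ ≈ -15.4 + (7.2) = -8.2‰
step 2: δ ≈ -8.2 + (-24.8) = -33.0‰
step 3: δ ≈ -33.0 + (-7.3) = -40.3‰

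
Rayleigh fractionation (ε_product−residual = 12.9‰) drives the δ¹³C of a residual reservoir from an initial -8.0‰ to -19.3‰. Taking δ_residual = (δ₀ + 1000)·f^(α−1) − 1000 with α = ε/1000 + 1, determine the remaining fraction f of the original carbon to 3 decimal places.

0.411

α − 1 = ε/1000 = 0.0129
(δ_res + 1000)/(δ₀ + 1000) = (-19.3 + 1000)/(-8.0 + 1000) = 980.7/992.0 = 0.988609
f = 0.988609^(1/0.0129) = exp(ln(0.988609)/0.0129) = exp(-0.01146/0.0129)
f = exp(-0.8881) = 0.4114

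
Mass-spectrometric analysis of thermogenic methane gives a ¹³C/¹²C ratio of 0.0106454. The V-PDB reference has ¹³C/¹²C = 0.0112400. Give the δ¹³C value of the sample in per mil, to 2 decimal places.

δ¹³C = (R_sample / R_standard − 1) × 1000
R_sample / R_standard = 0.0106454 / 0.0112400 = 0.947100
δ¹³C = (0.947100 − 1) × 1000 = -52.900 per mil

-52.90 per mil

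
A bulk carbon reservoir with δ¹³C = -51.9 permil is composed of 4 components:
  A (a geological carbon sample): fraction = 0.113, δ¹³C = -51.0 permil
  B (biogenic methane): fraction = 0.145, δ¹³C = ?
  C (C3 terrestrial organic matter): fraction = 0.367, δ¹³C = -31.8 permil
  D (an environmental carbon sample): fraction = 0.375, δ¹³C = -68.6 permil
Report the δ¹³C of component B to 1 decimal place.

-60.3 permil

Isotope mass balance: δ_bulk = Σ fᵢ·δᵢ.
-51.9 = 0.113×(-51.0) + 0.145×δ_B + 0.367×(-31.8) + 0.375×(-68.6)
0.145·δ_B = -51.9 − (-43.159) = -8.741
δ_B = -8.741 / 0.145 = -60.29 permil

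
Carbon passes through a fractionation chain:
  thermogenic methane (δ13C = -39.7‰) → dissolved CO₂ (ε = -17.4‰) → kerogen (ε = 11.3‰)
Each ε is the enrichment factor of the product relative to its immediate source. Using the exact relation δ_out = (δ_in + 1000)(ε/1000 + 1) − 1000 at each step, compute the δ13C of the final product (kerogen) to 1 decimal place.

-45.7‰

step 1: δ = (-39.70 + 1000)·(-17.4/1000 + 1) − 1000 = -56.41‰
step 2: δ = (-56.41 + 1000)·(11.3/1000 + 1) − 1000 = -45.75‰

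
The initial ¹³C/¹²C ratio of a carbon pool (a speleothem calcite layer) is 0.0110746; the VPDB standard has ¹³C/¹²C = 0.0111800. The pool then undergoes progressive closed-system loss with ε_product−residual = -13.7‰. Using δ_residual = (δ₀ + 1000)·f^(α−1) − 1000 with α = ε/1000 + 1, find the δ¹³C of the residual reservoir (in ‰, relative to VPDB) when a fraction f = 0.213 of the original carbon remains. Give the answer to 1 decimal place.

δ₀ = (0.0110746/0.0111800 − 1)×1000 = (0.990572 − 1)×1000 = -9.428‰
α − 1 = ε/1000 = -0.0137
f^(α−1) = 0.213^(-0.0137) = 1.021413
δ_res = (-9.428 + 1000) × 1.021413 − 1000 = 1011.783 − 1000 = 11.78‰

11.8‰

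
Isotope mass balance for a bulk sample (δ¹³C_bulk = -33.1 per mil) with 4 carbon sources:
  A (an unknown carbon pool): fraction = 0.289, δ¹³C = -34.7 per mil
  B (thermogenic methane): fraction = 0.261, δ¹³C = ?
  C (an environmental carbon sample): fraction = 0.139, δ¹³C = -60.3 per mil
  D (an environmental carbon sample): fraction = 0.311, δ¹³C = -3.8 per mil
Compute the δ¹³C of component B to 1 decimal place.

-51.8 per mil

Isotope mass balance: δ_bulk = Σ fᵢ·δᵢ.
-33.1 = 0.289×(-34.7) + 0.261×δ_B + 0.139×(-60.3) + 0.311×(-3.8)
0.261·δ_B = -33.1 − (-19.592) = -13.508
δ_B = -13.508 / 0.261 = -51.76 per mil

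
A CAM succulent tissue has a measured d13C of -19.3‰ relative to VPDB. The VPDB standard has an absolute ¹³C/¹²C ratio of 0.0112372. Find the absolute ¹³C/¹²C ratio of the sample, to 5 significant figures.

R_sample = R_standard × (d13C/1000 + 1)
R_sample = 0.0112372 × (-19.3/1000 + 1) = 0.0112372 × 0.980700
R_sample = 0.0110203

0.011020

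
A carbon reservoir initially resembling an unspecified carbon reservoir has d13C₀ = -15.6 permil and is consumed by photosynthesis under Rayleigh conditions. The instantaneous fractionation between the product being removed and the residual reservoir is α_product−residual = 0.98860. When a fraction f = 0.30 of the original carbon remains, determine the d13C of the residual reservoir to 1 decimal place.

-2.0 permil

Rayleigh residual: δ_res = (δ₀ + 1000)·f^(α−1) − 1000
α − 1 = -0.01140
f^(α−1) = 0.30^(-0.01140) = 1.013820
δ_res = (-15.6 + 1000) × 1.013820 − 1000 = 998.004 − 1000 = -2.00 permil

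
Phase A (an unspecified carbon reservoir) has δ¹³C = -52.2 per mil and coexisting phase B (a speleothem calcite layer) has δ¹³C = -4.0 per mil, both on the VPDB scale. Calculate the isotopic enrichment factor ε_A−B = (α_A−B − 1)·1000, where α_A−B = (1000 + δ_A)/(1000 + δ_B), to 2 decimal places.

α_A−B = (1000 + -52.2) / (1000 + -4.0) = 947.8 / 996.0 = 0.951606
ε_A−B = (0.951606 − 1) × 1000 = -48.394 per mil
(The approximation ε ≈ δ_A − δ_B would give -48.2 per mil.)

-48.39 per mil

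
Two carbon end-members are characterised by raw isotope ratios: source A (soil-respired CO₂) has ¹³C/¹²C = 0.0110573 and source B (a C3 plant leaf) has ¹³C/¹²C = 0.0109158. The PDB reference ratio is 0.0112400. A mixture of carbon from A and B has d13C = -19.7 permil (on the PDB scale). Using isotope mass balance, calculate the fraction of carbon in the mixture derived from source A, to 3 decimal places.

0.726

δ_A = (0.0110573/0.0112400 − 1)×1000 = (0.983746 − 1)×1000 = -16.254 permil
δ_B = (0.0109158/0.0112400 − 1)×1000 = (0.971157 − 1)×1000 = -28.843 permil
f_A = (δ_mix − δ_B)/(δ_A − δ_B) = (-19.7 − (-28.843))/(-16.254 − (-28.843))
f_A = 9.143 / 12.589 = 0.7263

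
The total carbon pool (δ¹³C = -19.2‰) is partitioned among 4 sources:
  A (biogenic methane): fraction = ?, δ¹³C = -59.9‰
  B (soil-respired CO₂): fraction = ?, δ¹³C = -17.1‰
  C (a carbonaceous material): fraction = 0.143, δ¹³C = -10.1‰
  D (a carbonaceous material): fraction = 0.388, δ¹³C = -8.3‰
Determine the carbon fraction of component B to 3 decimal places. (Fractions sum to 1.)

0.317

Let f_B and f_A be the unknown fractions; fractions sum to 1 so f_B + f_A = 0.469.
Mass balance: Σ fᵢ·δᵢ = δ_bulk ⇒ f_B·(-17.1) + f_A·(-59.9) = -19.2 − (-4.665) = -14.535
Substitute f_A = 0.469 − f_B:
f_B·(-17.1 − -59.9) = -14.535 − 0.469×(-59.9) = 13.558
f_B = 13.558 / 42.8 = 0.3168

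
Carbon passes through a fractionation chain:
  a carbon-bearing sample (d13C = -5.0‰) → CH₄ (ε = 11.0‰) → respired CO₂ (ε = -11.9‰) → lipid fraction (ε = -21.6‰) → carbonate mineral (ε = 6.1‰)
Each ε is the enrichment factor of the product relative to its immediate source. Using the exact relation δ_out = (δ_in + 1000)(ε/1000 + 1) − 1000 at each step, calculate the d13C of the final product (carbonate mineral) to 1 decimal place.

step 1: δ = (-5.00 + 1000)·(11.0/1000 + 1) − 1000 = 5.94‰
step 2: δ = (5.94 + 1000)·(-11.9/1000 + 1) − 1000 = -6.03‰
step 3: δ = (-6.03 + 1000)·(-21.6/1000 + 1) − 1000 = -27.50‰
step 4: δ = (-27.50 + 1000)·(6.1/1000 + 1) − 1000 = -21.56‰

-21.6‰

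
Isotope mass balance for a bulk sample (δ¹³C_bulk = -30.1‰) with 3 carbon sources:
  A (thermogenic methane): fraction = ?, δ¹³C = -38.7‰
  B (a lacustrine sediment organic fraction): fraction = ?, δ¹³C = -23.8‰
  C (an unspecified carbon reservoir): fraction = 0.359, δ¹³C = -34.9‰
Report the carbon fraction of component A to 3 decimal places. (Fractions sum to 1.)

0.155

Let f_A and f_B be the unknown fractions; fractions sum to 1 so f_A + f_B = 0.641.
Mass balance: Σ fᵢ·δᵢ = δ_bulk ⇒ f_A·(-38.7) + f_B·(-23.8) = -30.1 − (-12.529) = -17.571
Substitute f_B = 0.641 − f_A:
f_A·(-38.7 − -23.8) = -17.571 − 0.641×(-23.8) = -2.315
f_A = -2.315 / -14.9 = 0.1554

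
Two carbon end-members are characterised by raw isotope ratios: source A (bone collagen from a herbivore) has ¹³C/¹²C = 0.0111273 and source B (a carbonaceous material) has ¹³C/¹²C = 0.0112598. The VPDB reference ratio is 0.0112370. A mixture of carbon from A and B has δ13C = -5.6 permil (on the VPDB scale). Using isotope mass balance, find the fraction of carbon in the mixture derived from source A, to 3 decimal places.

0.647

δ_A = (0.0111273/0.0112370 − 1)×1000 = (0.990238 − 1)×1000 = -9.762 permil
δ_B = (0.0112598/0.0112370 − 1)×1000 = (1.002029 − 1)×1000 = 2.029 permil
f_A = (δ_mix − δ_B)/(δ_A − δ_B) = (-5.6 − (2.029))/(-9.762 − (2.029))
f_A = -7.629 / -11.791 = 0.6470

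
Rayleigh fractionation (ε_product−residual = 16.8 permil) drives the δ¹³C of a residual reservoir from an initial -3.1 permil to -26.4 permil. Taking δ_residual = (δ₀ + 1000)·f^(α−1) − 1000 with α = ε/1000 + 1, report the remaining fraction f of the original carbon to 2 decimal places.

0.24

α − 1 = ε/1000 = 0.0168
(δ_res + 1000)/(δ₀ + 1000) = (-26.4 + 1000)/(-3.1 + 1000) = 973.6/996.9 = 0.976628
f = 0.976628^(1/0.0168) = exp(ln(0.976628)/0.0168) = exp(-0.02365/0.0168)
f = exp(-1.4077) = 0.2447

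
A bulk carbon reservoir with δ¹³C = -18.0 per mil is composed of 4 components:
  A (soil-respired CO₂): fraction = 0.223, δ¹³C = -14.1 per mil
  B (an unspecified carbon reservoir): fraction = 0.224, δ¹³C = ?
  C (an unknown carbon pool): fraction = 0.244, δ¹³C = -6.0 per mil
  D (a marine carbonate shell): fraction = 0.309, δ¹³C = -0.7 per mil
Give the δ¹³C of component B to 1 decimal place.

Isotope mass balance: δ_bulk = Σ fᵢ·δᵢ.
-18.0 = 0.223×(-14.1) + 0.224×δ_B + 0.244×(-6.0) + 0.309×(-0.7)
0.224·δ_B = -18.0 − (-4.825) = -13.175
δ_B = -13.175 / 0.224 = -58.82 per mil

-58.8 per mil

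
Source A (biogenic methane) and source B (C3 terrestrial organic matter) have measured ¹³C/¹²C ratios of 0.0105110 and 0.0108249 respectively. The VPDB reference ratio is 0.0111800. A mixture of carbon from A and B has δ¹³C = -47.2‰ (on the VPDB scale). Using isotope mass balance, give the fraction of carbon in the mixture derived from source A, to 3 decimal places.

0.550

δ_A = (0.0105110/0.0111800 − 1)×1000 = (0.940161 − 1)×1000 = -59.839‰
δ_B = (0.0108249/0.0111800 − 1)×1000 = (0.968238 − 1)×1000 = -31.762‰
f_A = (δ_mix − δ_B)/(δ_A − δ_B) = (-47.2 − (-31.762))/(-59.839 − (-31.762))
f_A = -15.438 / -28.077 = 0.5498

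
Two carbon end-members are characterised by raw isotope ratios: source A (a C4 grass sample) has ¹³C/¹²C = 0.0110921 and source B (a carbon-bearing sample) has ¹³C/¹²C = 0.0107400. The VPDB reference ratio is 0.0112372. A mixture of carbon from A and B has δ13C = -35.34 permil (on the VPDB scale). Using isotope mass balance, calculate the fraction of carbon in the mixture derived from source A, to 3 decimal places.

0.284

δ_A = (0.0110921/0.0112372 − 1)×1000 = (0.987088 − 1)×1000 = -12.912 permil
δ_B = (0.0107400/0.0112372 − 1)×1000 = (0.955754 − 1)×1000 = -44.246 permil
f_A = (δ_mix − δ_B)/(δ_A − δ_B) = (-35.34 − (-44.246))/(-12.912 − (-44.246))
f_A = 8.906 / 31.333 = 0.2842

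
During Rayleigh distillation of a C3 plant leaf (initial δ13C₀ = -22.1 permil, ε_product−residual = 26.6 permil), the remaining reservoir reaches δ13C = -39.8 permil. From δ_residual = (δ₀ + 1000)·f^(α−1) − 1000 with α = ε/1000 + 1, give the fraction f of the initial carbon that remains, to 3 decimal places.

α − 1 = ε/1000 = 0.0266
(δ_res + 1000)/(δ₀ + 1000) = (-39.8 + 1000)/(-22.1 + 1000) = 960.2/977.9 = 0.981900
f = 0.981900^(1/0.0266) = exp(ln(0.981900)/0.0266) = exp(-0.01827/0.0266)
f = exp(-0.6867) = 0.5032

0.503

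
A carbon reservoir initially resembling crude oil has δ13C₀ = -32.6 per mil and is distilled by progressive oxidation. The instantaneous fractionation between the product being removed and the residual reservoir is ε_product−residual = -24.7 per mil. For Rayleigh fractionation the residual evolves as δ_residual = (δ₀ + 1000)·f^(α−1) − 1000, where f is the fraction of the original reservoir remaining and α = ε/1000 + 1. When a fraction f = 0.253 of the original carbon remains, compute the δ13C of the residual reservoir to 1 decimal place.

0.8 per mil

Rayleigh residual: δ_res = (δ₀ + 1000)·f^(α−1) − 1000
α = ε/1000 + 1 = 0.97530, so α − 1 = -0.02470
f^(α−1) = 0.253^(-0.02470) = 1.034530
δ_res = (-32.6 + 1000) × 1.034530 − 1000 = 1000.804 − 1000 = 0.80 per mil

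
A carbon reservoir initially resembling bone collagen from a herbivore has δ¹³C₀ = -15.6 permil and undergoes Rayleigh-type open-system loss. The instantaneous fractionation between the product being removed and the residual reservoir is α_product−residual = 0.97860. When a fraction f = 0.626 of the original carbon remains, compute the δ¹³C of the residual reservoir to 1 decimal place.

Rayleigh residual: δ_res = (δ₀ + 1000)·f^(α−1) − 1000
α − 1 = -0.02140
f^(α−1) = 0.626^(-0.02140) = 1.010074
δ_res = (-15.6 + 1000) × 1.010074 − 1000 = 994.317 − 1000 = -5.68 permil

-5.7 permil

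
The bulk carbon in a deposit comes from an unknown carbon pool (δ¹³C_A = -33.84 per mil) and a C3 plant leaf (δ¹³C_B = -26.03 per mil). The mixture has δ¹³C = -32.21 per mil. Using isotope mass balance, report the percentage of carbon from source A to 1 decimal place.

79.1%

δ_mix = f_A·δ_A + (1 − f_A)·δ_B  ⇒  f_A = (δ_mix − δ_B)/(δ_A − δ_B)
f_A = (-32.21 − (-26.03)) / (-33.84 − (-26.03))
f_A = -6.18 / -7.81 = 0.7913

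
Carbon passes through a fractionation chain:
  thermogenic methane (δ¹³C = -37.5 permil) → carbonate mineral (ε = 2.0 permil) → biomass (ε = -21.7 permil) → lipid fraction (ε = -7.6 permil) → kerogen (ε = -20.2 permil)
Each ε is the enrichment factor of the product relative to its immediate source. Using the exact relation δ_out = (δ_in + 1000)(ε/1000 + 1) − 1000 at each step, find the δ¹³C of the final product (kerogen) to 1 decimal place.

-82.6 permil

step 1: δ = (-37.50 + 1000)·(2.0/1000 + 1) − 1000 = -35.58 permil
step 2: δ = (-35.58 + 1000)·(-21.7/1000 + 1) − 1000 = -56.50 permil
step 3: δ = (-56.50 + 1000)·(-7.6/1000 + 1) − 1000 = -63.67 permil
step 4: δ = (-63.67 + 1000)·(-20.2/1000 + 1) − 1000 = -82.59 permil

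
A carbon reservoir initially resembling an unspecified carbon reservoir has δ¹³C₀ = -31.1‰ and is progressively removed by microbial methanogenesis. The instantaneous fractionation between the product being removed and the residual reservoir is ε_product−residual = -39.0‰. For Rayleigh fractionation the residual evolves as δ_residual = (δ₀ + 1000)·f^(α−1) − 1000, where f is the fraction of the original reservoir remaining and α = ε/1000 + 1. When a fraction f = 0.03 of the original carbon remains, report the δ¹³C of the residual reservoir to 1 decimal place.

110.9‰

Rayleigh residual: δ_res = (δ₀ + 1000)·f^(α−1) − 1000
α = ε/1000 + 1 = 0.96100, so α − 1 = -0.03900
f^(α−1) = 0.03^(-0.03900) = 1.146548
δ_res = (-31.1 + 1000) × 1.146548 − 1000 = 1110.890 − 1000 = 110.89‰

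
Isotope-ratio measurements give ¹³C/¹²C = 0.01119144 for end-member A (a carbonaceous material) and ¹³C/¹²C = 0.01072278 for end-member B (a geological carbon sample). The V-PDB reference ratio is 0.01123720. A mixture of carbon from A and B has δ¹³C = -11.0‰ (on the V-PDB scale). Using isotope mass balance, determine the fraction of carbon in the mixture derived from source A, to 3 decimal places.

δ_A = (0.01119144/0.01123720 − 1)×1000 = (0.995928 − 1)×1000 = -4.072‰
δ_B = (0.01072278/0.01123720 − 1)×1000 = (0.954222 − 1)×1000 = -45.778‰
f_A = (δ_mix − δ_B)/(δ_A − δ_B) = (-11.0 − (-45.778))/(-4.072 − (-45.778))
f_A = 34.778 / 41.706 = 0.8339

0.834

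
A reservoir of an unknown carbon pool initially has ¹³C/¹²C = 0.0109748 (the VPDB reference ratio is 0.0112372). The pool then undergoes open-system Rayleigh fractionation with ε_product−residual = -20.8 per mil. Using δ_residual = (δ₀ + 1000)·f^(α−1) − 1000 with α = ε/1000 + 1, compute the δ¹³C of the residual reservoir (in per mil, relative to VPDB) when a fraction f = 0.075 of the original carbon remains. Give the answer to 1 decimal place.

30.7 per mil

δ₀ = (0.0109748/0.0112372 − 1)×1000 = (0.976649 − 1)×1000 = -23.351 per mil
α − 1 = ε/1000 = -0.0208
f^(α−1) = 0.075^(-0.0208) = 1.055355
δ_res = (-23.351 + 1000) × 1.055355 − 1000 = 1030.712 − 1000 = 30.71 per mil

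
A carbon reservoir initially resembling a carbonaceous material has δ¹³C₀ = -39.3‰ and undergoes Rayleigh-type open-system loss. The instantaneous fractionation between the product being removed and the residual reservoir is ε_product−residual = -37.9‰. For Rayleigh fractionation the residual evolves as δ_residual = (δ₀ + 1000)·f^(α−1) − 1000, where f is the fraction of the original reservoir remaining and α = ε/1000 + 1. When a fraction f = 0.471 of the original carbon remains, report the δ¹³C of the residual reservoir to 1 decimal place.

Rayleigh residual: δ_res = (δ₀ + 1000)·f^(α−1) − 1000
α = ε/1000 + 1 = 0.96210, so α − 1 = -0.03790
f^(α−1) = 0.471^(-0.03790) = 1.028946
δ_res = (-39.3 + 1000) × 1.028946 − 1000 = 988.508 − 1000 = -11.49‰

-11.5‰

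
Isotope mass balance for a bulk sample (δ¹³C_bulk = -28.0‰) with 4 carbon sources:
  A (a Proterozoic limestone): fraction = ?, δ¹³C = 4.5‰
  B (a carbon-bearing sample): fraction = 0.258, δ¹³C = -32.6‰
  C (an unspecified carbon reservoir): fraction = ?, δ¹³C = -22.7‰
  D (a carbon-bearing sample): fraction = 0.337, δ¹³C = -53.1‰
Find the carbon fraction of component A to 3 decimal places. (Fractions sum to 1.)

0.276

Let f_A and f_C be the unknown fractions; fractions sum to 1 so f_A + f_C = 0.405.
Mass balance: Σ fᵢ·δᵢ = δ_bulk ⇒ f_A·(4.5) + f_C·(-22.7) = -28.0 − (-26.306) = -1.694
Substitute f_C = 0.405 − f_A:
f_A·(4.5 − -22.7) = -1.694 − 0.405×(-22.7) = 7.499
f_A = 7.499 / 27.2 = 0.2757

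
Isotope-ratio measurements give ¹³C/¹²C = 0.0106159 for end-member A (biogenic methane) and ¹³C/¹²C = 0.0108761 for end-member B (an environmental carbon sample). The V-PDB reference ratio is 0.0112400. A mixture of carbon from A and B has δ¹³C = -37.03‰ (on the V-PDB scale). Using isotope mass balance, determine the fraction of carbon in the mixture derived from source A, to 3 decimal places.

δ_A = (0.0106159/0.0112400 − 1)×1000 = (0.944475 − 1)×1000 = -55.525‰
δ_B = (0.0108761/0.0112400 − 1)×1000 = (0.967625 − 1)×1000 = -32.375‰
f_A = (δ_mix − δ_B)/(δ_A − δ_B) = (-37.03 − (-32.375))/(-55.525 − (-32.375))
f_A = -4.655 / -23.149 = 0.2011

0.201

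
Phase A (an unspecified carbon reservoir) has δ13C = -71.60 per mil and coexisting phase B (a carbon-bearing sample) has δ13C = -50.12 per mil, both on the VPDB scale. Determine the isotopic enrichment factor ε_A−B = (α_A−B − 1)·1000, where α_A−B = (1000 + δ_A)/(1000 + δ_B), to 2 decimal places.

α_A−B = (1000 + -71.60) / (1000 + -50.12) = 928.40 / 949.88 = 0.977387
ε_A−B = (0.977387 − 1) × 1000 = -22.613 per mil
(The approximation ε ≈ δ_A − δ_B would give -21.48 per mil.)

-22.61 per mil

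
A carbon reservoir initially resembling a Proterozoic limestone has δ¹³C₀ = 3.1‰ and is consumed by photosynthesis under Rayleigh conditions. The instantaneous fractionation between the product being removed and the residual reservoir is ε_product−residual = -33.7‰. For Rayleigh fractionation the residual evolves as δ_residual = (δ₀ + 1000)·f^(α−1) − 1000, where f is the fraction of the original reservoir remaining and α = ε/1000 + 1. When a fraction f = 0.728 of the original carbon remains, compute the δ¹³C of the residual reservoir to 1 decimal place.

13.9‰

Rayleigh residual: δ_res = (δ₀ + 1000)·f^(α−1) − 1000
α = ε/1000 + 1 = 0.96630, so α − 1 = -0.03370
f^(α−1) = 0.728^(-0.03370) = 1.010756
δ_res = (3.1 + 1000) × 1.010756 − 1000 = 1013.889 − 1000 = 13.89‰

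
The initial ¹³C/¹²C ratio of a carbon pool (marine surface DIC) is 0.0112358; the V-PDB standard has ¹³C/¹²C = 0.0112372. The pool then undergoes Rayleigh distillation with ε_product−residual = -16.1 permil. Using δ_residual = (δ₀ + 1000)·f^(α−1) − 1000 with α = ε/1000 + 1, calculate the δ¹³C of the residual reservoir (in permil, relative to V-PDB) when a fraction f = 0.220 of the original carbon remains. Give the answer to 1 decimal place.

24.5 permil

δ₀ = (0.0112358/0.0112372 − 1)×1000 = (0.999875 − 1)×1000 = -0.125 permil
α − 1 = ε/1000 = -0.0161
f^(α−1) = 0.220^(-0.0161) = 1.024677
δ_res = (-0.125 + 1000) × 1.024677 − 1000 = 1024.549 − 1000 = 24.55 permil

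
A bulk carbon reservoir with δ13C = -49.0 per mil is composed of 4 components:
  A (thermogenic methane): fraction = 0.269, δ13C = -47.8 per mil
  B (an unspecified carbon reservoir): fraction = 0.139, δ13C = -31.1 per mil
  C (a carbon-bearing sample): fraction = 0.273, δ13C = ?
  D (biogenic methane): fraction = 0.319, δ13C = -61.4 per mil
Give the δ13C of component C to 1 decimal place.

Isotope mass balance: δ_bulk = Σ fᵢ·δᵢ.
-49.0 = 0.269×(-47.8) + 0.139×(-31.1) + 0.273×δ_C + 0.319×(-61.4)
0.273·δ_C = -49.0 − (-36.768) = -12.232
δ_C = -12.232 / 0.273 = -44.81 per mil

-44.8 per mil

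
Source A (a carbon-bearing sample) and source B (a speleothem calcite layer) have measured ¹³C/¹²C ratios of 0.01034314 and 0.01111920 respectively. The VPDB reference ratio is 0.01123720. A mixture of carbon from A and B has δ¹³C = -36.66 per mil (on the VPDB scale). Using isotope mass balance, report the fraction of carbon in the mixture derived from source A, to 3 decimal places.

δ_A = (0.01034314/0.01123720 − 1)×1000 = (0.920437 − 1)×1000 = -79.563 per mil
δ_B = (0.01111920/0.01123720 − 1)×1000 = (0.989499 − 1)×1000 = -10.501 per mil
f_A = (δ_mix − δ_B)/(δ_A − δ_B) = (-36.66 − (-10.501))/(-79.563 − (-10.501))
f_A = -26.159 / -69.062 = 0.3788

0.379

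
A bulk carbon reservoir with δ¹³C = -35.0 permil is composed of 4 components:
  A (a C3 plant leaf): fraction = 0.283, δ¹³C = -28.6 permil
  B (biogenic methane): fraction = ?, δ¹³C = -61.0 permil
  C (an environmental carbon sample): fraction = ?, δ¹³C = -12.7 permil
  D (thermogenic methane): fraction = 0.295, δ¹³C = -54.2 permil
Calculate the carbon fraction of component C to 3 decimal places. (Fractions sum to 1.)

0.307

Let f_C and f_B be the unknown fractions; fractions sum to 1 so f_C + f_B = 0.422.
Mass balance: Σ fᵢ·δᵢ = δ_bulk ⇒ f_C·(-12.7) + f_B·(-61.0) = -35.0 − (-24.083) = -10.917
Substitute f_B = 0.422 − f_C:
f_C·(-12.7 − -61.0) = -10.917 − 0.422×(-61.0) = 14.825
f_C = 14.825 / 48.3 = 0.3069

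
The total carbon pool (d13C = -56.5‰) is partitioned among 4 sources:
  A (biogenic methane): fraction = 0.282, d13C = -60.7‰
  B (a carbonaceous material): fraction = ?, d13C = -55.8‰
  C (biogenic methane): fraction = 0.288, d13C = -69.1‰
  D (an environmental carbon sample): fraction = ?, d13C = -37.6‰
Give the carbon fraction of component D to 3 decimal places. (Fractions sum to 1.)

Let f_D and f_B be the unknown fractions; fractions sum to 1 so f_D + f_B = 0.430.
Mass balance: Σ fᵢ·δᵢ = δ_bulk ⇒ f_D·(-37.6) + f_B·(-55.8) = -56.5 − (-37.018) = -19.482
Substitute f_B = 0.430 − f_D:
f_D·(-37.6 − -55.8) = -19.482 − 0.430×(-55.8) = 4.512
f_D = 4.512 / 18.2 = 0.2479

0.248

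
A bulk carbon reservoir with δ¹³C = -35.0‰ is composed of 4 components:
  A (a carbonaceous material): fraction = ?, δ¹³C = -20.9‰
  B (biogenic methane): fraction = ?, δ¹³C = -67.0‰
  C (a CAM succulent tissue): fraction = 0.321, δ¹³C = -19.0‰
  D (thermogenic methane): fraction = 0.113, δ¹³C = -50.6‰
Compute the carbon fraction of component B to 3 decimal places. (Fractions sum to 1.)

0.246

Let f_B and f_A be the unknown fractions; fractions sum to 1 so f_B + f_A = 0.566.
Mass balance: Σ fᵢ·δᵢ = δ_bulk ⇒ f_B·(-67.0) + f_A·(-20.9) = -35.0 − (-11.817) = -23.183
Substitute f_A = 0.566 − f_B:
f_B·(-67.0 − -20.9) = -23.183 − 0.566×(-20.9) = -11.354
f_B = -11.354 / -46.1 = 0.2463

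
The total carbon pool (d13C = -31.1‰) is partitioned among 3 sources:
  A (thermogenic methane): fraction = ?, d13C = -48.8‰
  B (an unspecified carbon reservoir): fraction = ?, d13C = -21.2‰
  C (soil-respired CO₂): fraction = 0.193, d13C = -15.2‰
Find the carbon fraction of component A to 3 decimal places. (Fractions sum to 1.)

Let f_A and f_B be the unknown fractions; fractions sum to 1 so f_A + f_B = 0.807.
Mass balance: Σ fᵢ·δᵢ = δ_bulk ⇒ f_A·(-48.8) + f_B·(-21.2) = -31.1 − (-2.934) = -28.166
Substitute f_B = 0.807 − f_A:
f_A·(-48.8 − -21.2) = -28.166 − 0.807×(-21.2) = -11.058
f_A = -11.058 / -27.6 = 0.4007

0.401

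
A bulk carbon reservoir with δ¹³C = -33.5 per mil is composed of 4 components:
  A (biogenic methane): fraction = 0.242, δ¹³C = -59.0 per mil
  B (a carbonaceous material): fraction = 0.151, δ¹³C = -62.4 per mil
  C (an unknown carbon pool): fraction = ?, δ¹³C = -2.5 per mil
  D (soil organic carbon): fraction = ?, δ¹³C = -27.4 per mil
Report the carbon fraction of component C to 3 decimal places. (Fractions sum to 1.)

Let f_C and f_D be the unknown fractions; fractions sum to 1 so f_C + f_D = 0.607.
Mass balance: Σ fᵢ·δᵢ = δ_bulk ⇒ f_C·(-2.5) + f_D·(-27.4) = -33.5 − (-23.700) = -9.800
Substitute f_D = 0.607 − f_C:
f_C·(-2.5 − -27.4) = -9.800 − 0.607×(-27.4) = 6.832
f_C = 6.832 / 24.9 = 0.2744

0.274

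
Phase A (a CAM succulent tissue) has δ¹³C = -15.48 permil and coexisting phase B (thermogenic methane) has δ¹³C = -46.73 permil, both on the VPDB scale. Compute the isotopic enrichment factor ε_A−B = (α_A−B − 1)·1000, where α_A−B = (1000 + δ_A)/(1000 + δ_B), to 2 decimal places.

α_A−B = (1000 + -15.48) / (1000 + -46.73) = 984.52 / 953.27 = 1.032782
ε_A−B = (1.032782 − 1) × 1000 = 32.782 permil
(The approximation ε ≈ δ_A − δ_B would give 31.25 permil.)

32.78 permil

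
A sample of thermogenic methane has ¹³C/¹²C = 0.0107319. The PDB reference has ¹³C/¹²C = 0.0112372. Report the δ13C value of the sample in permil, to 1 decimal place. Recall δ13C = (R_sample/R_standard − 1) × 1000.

-45.0 permil

δ13C = (R_sample / R_standard − 1) × 1000
R_sample / R_standard = 0.0107319 / 0.0112372 = 0.955033
δ13C = (0.955033 − 1) × 1000 = -44.97 permil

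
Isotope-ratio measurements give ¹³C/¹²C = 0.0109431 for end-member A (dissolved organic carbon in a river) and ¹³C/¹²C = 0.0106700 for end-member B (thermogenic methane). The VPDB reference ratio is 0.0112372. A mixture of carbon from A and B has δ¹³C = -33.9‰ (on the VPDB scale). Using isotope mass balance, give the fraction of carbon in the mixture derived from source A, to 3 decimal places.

δ_A = (0.0109431/0.0112372 − 1)×1000 = (0.973828 − 1)×1000 = -26.172‰
δ_B = (0.0106700/0.0112372 − 1)×1000 = (0.949525 − 1)×1000 = -50.475‰
f_A = (δ_mix − δ_B)/(δ_A − δ_B) = (-33.9 − (-50.475))/(-26.172 − (-50.475))
f_A = 16.575 / 24.303 = 0.6820

0.682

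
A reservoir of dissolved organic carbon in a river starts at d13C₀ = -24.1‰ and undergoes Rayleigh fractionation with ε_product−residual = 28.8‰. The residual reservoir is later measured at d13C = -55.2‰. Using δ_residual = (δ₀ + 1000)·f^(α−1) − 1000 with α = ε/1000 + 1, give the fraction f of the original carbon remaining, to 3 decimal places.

α − 1 = ε/1000 = 0.0288
(δ_res + 1000)/(δ₀ + 1000) = (-55.2 + 1000)/(-24.1 + 1000) = 944.8/975.9 = 0.968132
f = 0.968132^(1/0.0288) = exp(ln(0.968132)/0.0288) = exp(-0.03239/0.0288)
f = exp(-1.1245) = 0.3248

0.325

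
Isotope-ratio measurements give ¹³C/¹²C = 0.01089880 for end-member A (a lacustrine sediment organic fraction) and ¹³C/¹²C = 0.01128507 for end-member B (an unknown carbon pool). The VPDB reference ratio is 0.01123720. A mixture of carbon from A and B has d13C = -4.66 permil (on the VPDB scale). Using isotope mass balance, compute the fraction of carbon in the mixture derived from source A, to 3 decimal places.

0.259

δ_A = (0.01089880/0.01123720 − 1)×1000 = (0.969886 − 1)×1000 = -30.114 permil
δ_B = (0.01128507/0.01123720 − 1)×1000 = (1.004260 − 1)×1000 = 4.260 permil
f_A = (δ_mix − δ_B)/(δ_A − δ_B) = (-4.66 − (4.260))/(-30.114 − (4.260))
f_A = -8.920 / -34.374 = 0.2595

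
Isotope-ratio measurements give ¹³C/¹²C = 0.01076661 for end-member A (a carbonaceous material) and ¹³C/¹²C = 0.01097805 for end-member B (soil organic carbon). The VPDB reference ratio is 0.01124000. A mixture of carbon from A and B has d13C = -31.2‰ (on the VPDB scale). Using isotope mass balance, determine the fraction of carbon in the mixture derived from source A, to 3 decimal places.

δ_A = (0.01076661/0.01124000 − 1)×1000 = (0.957883 − 1)×1000 = -42.117‰
δ_B = (0.01097805/0.01124000 − 1)×1000 = (0.976695 − 1)×1000 = -23.305‰
f_A = (δ_mix − δ_B)/(δ_A − δ_B) = (-31.2 − (-23.305))/(-42.117 − (-23.305))
f_A = -7.895 / -18.811 = 0.4197

0.420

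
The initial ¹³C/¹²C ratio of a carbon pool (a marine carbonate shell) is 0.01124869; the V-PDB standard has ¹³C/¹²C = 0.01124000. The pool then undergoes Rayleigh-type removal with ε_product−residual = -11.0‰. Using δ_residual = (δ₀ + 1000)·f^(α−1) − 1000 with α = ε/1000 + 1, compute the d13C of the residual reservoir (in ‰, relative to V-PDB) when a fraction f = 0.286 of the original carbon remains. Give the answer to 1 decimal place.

δ₀ = (0.01124869/0.01124000 − 1)×1000 = (1.000773 − 1)×1000 = 0.773‰
α − 1 = ε/1000 = -0.0110
f^(α−1) = 0.286^(-0.0110) = 1.013865
δ_res = (0.773 + 1000) × 1.013865 − 1000 = 1014.648 − 1000 = 14.65‰

14.6‰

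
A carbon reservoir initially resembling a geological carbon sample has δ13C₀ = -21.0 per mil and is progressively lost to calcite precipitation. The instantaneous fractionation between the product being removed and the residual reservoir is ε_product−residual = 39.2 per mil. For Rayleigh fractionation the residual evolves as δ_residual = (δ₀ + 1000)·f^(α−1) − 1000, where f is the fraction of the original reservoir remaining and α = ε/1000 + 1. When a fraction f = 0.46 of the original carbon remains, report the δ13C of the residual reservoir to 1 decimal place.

Rayleigh residual: δ_res = (δ₀ + 1000)·f^(α−1) − 1000
α = ε/1000 + 1 = 1.03920, so α − 1 = 0.03920
f^(α−1) = 0.46^(0.03920) = 0.970019
δ_res = (-21.0 + 1000) × 0.970019 − 1000 = 949.648 − 1000 = -50.35 per mil

-50.4 per mil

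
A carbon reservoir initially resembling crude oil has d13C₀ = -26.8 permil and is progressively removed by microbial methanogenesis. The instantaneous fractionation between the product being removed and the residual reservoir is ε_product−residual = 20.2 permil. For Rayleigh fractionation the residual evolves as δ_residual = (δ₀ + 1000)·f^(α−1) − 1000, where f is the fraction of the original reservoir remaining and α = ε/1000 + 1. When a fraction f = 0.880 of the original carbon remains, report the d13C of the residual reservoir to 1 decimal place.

-29.3 permil

Rayleigh residual: δ_res = (δ₀ + 1000)·f^(α−1) − 1000
α = ε/1000 + 1 = 1.02020, so α − 1 = 0.02020
f^(α−1) = 0.880^(0.02020) = 0.997421
δ_res = (-26.8 + 1000) × 0.997421 − 1000 = 970.690 − 1000 = -29.31 permil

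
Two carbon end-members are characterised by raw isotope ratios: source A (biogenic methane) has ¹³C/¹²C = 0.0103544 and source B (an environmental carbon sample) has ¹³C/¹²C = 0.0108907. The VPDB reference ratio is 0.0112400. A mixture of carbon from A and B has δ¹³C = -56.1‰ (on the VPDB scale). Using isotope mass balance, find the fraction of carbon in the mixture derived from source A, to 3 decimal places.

0.524

δ_A = (0.0103544/0.0112400 − 1)×1000 = (0.921210 − 1)×1000 = -78.790‰
δ_B = (0.0108907/0.0112400 − 1)×1000 = (0.968923 − 1)×1000 = -31.077‰
f_A = (δ_mix − δ_B)/(δ_A − δ_B) = (-56.1 − (-31.077))/(-78.790 − (-31.077))
f_A = -25.023 / -47.714 = 0.5245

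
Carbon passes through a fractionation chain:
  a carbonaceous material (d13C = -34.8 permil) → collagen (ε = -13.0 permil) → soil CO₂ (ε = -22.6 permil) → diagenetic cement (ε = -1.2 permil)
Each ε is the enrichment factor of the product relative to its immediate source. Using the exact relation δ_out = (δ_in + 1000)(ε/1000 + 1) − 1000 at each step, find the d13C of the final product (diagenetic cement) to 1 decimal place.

step 1: δ = (-34.80 + 1000)·(-13.0/1000 + 1) − 1000 = -47.35 permil
step 2: δ = (-47.35 + 1000)·(-22.6/1000 + 1) − 1000 = -68.88 permil
step 3: δ = (-68.88 + 1000)·(-1.2/1000 + 1) − 1000 = -69.99 permil

-70.0 permil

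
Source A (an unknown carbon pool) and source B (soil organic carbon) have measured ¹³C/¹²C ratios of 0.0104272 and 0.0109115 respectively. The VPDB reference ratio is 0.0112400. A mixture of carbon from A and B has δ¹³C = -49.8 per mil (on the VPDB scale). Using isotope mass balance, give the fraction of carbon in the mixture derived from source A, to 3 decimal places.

δ_A = (0.0104272/0.0112400 − 1)×1000 = (0.927687 − 1)×1000 = -72.313 per mil
δ_B = (0.0109115/0.0112400 − 1)×1000 = (0.970774 − 1)×1000 = -29.226 per mil
f_A = (δ_mix − δ_B)/(δ_A − δ_B) = (-49.8 − (-29.226))/(-72.313 − (-29.226))
f_A = -20.574 / -43.087 = 0.4775

0.477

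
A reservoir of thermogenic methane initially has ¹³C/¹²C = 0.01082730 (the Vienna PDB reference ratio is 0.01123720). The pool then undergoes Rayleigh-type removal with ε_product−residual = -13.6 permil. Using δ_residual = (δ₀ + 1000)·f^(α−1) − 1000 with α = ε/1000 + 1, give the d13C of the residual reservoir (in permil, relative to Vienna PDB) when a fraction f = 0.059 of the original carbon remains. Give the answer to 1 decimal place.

1.3 permil

δ₀ = (0.01082730/0.01123720 − 1)×1000 = (0.963523 − 1)×1000 = -36.477 permil
α − 1 = ε/1000 = -0.0136
f^(α−1) = 0.059^(-0.0136) = 1.039241
δ_res = (-36.477 + 1000) × 1.039241 − 1000 = 1001.333 − 1000 = 1.33 permil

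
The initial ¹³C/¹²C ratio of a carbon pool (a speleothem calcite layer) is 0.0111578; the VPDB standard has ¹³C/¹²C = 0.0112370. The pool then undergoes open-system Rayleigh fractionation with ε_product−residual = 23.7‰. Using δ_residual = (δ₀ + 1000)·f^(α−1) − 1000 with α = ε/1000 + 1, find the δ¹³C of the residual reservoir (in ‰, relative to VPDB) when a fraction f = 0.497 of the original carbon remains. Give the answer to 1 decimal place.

-23.4‰

δ₀ = (0.0111578/0.0112370 − 1)×1000 = (0.992952 − 1)×1000 = -7.048‰
α − 1 = ε/1000 = 0.0237
f^(α−1) = 0.497^(0.0237) = 0.983566
δ_res = (-7.048 + 1000) × 0.983566 − 1000 = 976.634 − 1000 = -23.37‰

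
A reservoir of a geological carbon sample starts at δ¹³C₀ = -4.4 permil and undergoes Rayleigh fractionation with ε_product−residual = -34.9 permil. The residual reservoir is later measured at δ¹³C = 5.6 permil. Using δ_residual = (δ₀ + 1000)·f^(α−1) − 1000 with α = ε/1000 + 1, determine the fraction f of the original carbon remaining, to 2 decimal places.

α − 1 = ε/1000 = -0.0349
(δ_res + 1000)/(δ₀ + 1000) = (5.6 + 1000)/(-4.4 + 1000) = 1005.6/995.6 = 1.010044
f = 1.010044^(1/-0.0349) = exp(ln(1.010044)/-0.0349) = exp(0.00999/-0.0349)
f = exp(-0.2864) = 0.7510

0.75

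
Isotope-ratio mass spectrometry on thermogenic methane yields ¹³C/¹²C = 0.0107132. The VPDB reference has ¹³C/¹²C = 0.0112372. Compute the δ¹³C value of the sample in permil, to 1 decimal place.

-46.6 permil

δ¹³C = (R_sample / R_standard − 1) × 1000
R_sample / R_standard = 0.0107132 / 0.0112372 = 0.953369
δ¹³C = (0.953369 − 1) × 1000 = -46.63 permil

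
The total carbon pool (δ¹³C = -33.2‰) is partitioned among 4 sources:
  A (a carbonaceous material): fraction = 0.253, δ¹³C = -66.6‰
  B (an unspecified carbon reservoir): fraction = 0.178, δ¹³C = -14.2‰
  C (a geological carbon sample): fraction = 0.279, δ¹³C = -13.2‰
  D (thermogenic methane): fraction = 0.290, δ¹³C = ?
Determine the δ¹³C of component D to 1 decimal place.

Isotope mass balance: δ_bulk = Σ fᵢ·δᵢ.
-33.2 = 0.253×(-66.6) + 0.178×(-14.2) + 0.279×(-13.2) + 0.290×δ_D
0.290·δ_D = -33.2 − (-23.060) = -10.140
δ_D = -10.140 / 0.290 = -34.96‰

-35.0‰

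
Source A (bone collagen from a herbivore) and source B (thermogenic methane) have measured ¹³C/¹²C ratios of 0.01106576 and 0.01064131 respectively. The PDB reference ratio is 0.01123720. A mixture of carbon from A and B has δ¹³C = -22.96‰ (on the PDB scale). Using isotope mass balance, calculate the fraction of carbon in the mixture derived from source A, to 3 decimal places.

δ_A = (0.01106576/0.01123720 − 1)×1000 = (0.984744 − 1)×1000 = -15.256‰
δ_B = (0.01064131/0.01123720 − 1)×1000 = (0.946972 − 1)×1000 = -53.028‰
f_A = (δ_mix − δ_B)/(δ_A − δ_B) = (-22.96 − (-53.028))/(-15.256 − (-53.028))
f_A = 30.068 / 37.772 = 0.7961

0.796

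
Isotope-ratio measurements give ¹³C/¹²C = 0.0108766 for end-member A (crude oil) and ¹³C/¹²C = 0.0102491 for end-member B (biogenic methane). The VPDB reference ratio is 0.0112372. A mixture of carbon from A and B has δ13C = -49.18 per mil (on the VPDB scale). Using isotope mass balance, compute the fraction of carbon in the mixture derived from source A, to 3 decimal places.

δ_A = (0.0108766/0.0112372 − 1)×1000 = (0.967910 − 1)×1000 = -32.090 per mil
δ_B = (0.0102491/0.0112372 − 1)×1000 = (0.912069 − 1)×1000 = -87.931 per mil
f_A = (δ_mix − δ_B)/(δ_A − δ_B) = (-49.18 − (-87.931))/(-32.090 − (-87.931))
f_A = 38.751 / 55.841 = 0.6940

0.694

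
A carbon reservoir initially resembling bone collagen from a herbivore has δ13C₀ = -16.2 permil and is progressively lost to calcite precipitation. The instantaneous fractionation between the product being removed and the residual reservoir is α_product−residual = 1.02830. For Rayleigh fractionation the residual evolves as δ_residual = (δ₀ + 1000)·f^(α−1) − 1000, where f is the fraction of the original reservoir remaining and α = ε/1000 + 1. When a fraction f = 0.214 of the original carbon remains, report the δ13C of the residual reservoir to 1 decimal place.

-58.2 permil

Rayleigh residual: δ_res = (δ₀ + 1000)·f^(α−1) − 1000
α − 1 = 0.02830
f^(α−1) = 0.214^(0.02830) = 0.957306
δ_res = (-16.2 + 1000) × 0.957306 − 1000 = 941.797 − 1000 = -58.20 permil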